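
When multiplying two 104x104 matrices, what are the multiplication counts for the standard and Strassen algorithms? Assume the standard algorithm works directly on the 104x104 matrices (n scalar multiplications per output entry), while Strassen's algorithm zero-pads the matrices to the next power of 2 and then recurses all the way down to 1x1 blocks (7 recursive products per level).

Matrix multiplication for 104x104 matrices:

Strassen's algorithm requires power-of-2 dimensions. Pad 104x104 to 128x128 (next power of 2).

Standard algorithm: 104^3 = 1124864 multiplications
Strassen's algorithm: 7^(log2(128)) = 7^7 = 823543 multiplications
Savings: 1124864 - 823543 = 301321 multiplications

Standard: 1124864 multiplications (104^3). Strassen: 823543 multiplications (7^7, after padding to 128x128). Strassen reduces 8 recursive multiplications to 7 at each level.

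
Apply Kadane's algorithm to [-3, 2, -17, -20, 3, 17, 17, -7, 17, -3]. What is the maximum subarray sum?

Using Kadane's algorithm on [-3, 2, -17, -20, 3, 17, 17, -7, 17, -3]:

Scanning through the array:
Position 1 (value 2): max_ending_here = 2, max_so_far = 2
Position 2 (value -17): max_ending_here = -15, max_so_far = 2
Position 3 (value -20): max_ending_here = -20, max_so_far = 2
Position 4 (value 3): max_ending_here = 3, max_so_far = 3
Position 5 (value 17): max_ending_here = 20, max_so_far = 20
Position 6 (value 17): max_ending_here = 37, max_so_far = 37
Position 7 (value -7): max_ending_here = 30, max_so_far = 37
Position 8 (value 17): max_ending_here = 47, max_so_far = 47
Position 9 (value -3): max_ending_here = 44, max_so_far = 47

Maximum subarray: [3, 17, 17, -7, 17]
Maximum sum: 47

The maximum subarray is [3, 17, 17, -7, 17] with sum 47. This subarray runs from index 4 to index 8.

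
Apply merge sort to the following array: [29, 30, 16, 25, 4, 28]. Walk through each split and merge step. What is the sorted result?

Merge sort trace:

Split: [29, 30, 16, 25, 4, 28] -> [29, 30, 16] and [25, 4, 28]
  Split: [29, 30, 16] -> [29] and [30, 16]
    Split: [30, 16] -> [30] and [16]
    Merge: [30] + [16] -> [16, 30]
  Merge: [29] + [16, 30] -> [16, 29, 30]
  Split: [25, 4, 28] -> [25] and [4, 28]
    Split: [4, 28] -> [4] and [28]
    Merge: [4] + [28] -> [4, 28]
  Merge: [25] + [4, 28] -> [4, 25, 28]
Merge: [16, 29, 30] + [4, 25, 28] -> [4, 16, 25, 28, 29, 30]

Final sorted array: [4, 16, 25, 28, 29, 30]

The merge sort proceeds by recursively splitting the array and merging sorted halves.
After all merges, the sorted array is [4, 16, 25, 28, 29, 30].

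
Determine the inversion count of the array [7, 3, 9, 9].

Finding inversions in [7, 3, 9, 9]:

(0, 1): arr[0]=7 > arr[1]=3

Total inversions: 1

The array has 1 inversion(s): (0,1). Each pair (i,j) satisfies i < j and arr[i] > arr[j].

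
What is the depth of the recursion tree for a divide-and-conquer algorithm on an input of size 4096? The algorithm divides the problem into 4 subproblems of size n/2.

For divide and conquer with division factor 2:

Problem sizes at each level:
Level 0: 4096
Level 1: 2048
Level 2: 1024
Level 3: 512
Level 4: 256
Level 5: 128
Level 6: 64
Level 7: 32
Level 8: 16
Level 9: 8
Level 10: 4
Level 11: 2
Level 12: 1

The root is level 0 and the size-1 base case is level 12 (the tree spans levels 0 through 12, i.e. 13 levels counting the root), so the depth is the number of divisions: log_2(4096) = 12

The recursion tree depth is log_2(4096) = 12. At each level, the problem size is divided by 2, so it takes 12 divisions to reduce to a base case of size 1. The algorithm makes 4 recursive calls at each level.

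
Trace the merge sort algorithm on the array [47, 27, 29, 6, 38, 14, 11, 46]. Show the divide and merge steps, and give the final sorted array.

Merge sort trace:

Split: [47, 27, 29, 6, 38, 14, 11, 46] -> [47, 27, 29, 6] and [38, 14, 11, 46]
  Split: [47, 27, 29, 6] -> [47, 27] and [29, 6]
    Split: [47, 27] -> [47] and [27]
    Merge: [47] + [27] -> [27, 47]
    Split: [29, 6] -> [29] and [6]
    Merge: [29] + [6] -> [6, 29]
  Merge: [27, 47] + [6, 29] -> [6, 27, 29, 47]
  Split: [38, 14, 11, 46] -> [38, 14] and [11, 46]
    Split: [38, 14] -> [38] and [14]
    Merge: [38] + [14] -> [14, 38]
    Split: [11, 46] -> [11] and [46]
    Merge: [11] + [46] -> [11, 46]
  Merge: [14, 38] + [11, 46] -> [11, 14, 38, 46]
Merge: [6, 27, 29, 47] + [11, 14, 38, 46] -> [6, 11, 14, 27, 29, 38, 46, 47]

Final sorted array: [6, 11, 14, 27, 29, 38, 46, 47]

The merge sort proceeds by recursively splitting the array and merging sorted halves.
After all merges, the sorted array is [6, 11, 14, 27, 29, 38, 46, 47].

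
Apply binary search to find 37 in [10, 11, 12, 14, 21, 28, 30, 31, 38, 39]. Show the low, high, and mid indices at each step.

Binary search for 37 in [10, 11, 12, 14, 21, 28, 30, 31, 38, 39]:

lo=0, hi=9, mid=4, arr[mid]=21 -> 21 < 37, search right half
lo=5, hi=9, mid=7, arr[mid]=31 -> 31 < 37, search right half
lo=8, hi=9, mid=8, arr[mid]=38 -> 38 > 37, search left half
lo=8 > hi=7, target 37 not found

Binary search determines that 37 is not in the array after 3 comparisons. The search space was exhausted without finding the target.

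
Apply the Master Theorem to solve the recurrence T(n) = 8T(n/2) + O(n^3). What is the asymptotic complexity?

Master Theorem for T(n) = 8T(n/2) + O(n^3):

a = 8, b = 2, c = 3
log_b(a) = log_2(8) = 3.0000

Case 2: c = 3 = log_2(8) = 3.0000
T(n) = O(n^3 log n) = O(n^3 log n)

For T(n) = 8T(n/2) + O(n^3): log_2(8) = 3.0000. This is Case 2 of the Master Theorem (c = log_b(a), equal work at all levels), giving O(n^3 log n).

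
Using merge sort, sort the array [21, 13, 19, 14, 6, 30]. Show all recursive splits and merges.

Merge sort trace:

Split: [21, 13, 19, 14, 6, 30] -> [21, 13, 19] and [14, 6, 30]
  Split: [21, 13, 19] -> [21] and [13, 19]
    Split: [13, 19] -> [13] and [19]
    Merge: [13] + [19] -> [13, 19]
  Merge: [21] + [13, 19] -> [13, 19, 21]
  Split: [14, 6, 30] -> [14] and [6, 30]
    Split: [6, 30] -> [6] and [30]
    Merge: [6] + [30] -> [6, 30]
  Merge: [14] + [6, 30] -> [6, 14, 30]
Merge: [13, 19, 21] + [6, 14, 30] -> [6, 13, 14, 19, 21, 30]

Final sorted array: [6, 13, 14, 19, 21, 30]

The merge sort proceeds by recursively splitting the array and merging sorted halves.
After all merges, the sorted array is [6, 13, 14, 19, 21, 30].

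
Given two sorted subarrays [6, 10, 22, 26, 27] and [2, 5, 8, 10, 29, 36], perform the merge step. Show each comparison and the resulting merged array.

Merging process:

Compare 6 vs 2: take 2 from right. Merged: [2]
Compare 6 vs 5: take 5 from right. Merged: [2, 5]
Compare 6 vs 8: take 6 from left. Merged: [2, 5, 6]
Compare 10 vs 8: take 8 from right. Merged: [2, 5, 6, 8]
Compare 10 vs 10: take 10 from left. Merged: [2, 5, 6, 8, 10]
Compare 22 vs 10: take 10 from right. Merged: [2, 5, 6, 8, 10, 10]
Compare 22 vs 29: take 22 from left. Merged: [2, 5, 6, 8, 10, 10, 22]
Compare 26 vs 29: take 26 from left. Merged: [2, 5, 6, 8, 10, 10, 22, 26]
Compare 27 vs 29: take 27 from left. Merged: [2, 5, 6, 8, 10, 10, 22, 26, 27]
Append remaining from right: [29, 36]. Merged: [2, 5, 6, 8, 10, 10, 22, 26, 27, 29, 36]

Final merged array: [2, 5, 6, 8, 10, 10, 22, 26, 27, 29, 36]
Total comparisons: 9

The merged array is [2, 5, 6, 8, 10, 10, 22, 26, 27, 29, 36], requiring 9 comparisons. The merge step runs in O(n) time where n is the total number of elements.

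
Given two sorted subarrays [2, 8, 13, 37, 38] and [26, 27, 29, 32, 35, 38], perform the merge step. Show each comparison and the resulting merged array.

Merging process:

Compare 2 vs 26: take 2 from left. Merged: [2]
Compare 8 vs 26: take 8 from left. Merged: [2, 8]
Compare 13 vs 26: take 13 from left. Merged: [2, 8, 13]
Compare 37 vs 26: take 26 from right. Merged: [2, 8, 13, 26]
Compare 37 vs 27: take 27 from right. Merged: [2, 8, 13, 26, 27]
Compare 37 vs 29: take 29 from right. Merged: [2, 8, 13, 26, 27, 29]
Compare 37 vs 32: take 32 from right. Merged: [2, 8, 13, 26, 27, 29, 32]
Compare 37 vs 35: take 35 from right. Merged: [2, 8, 13, 26, 27, 29, 32, 35]
Compare 37 vs 38: take 37 from left. Merged: [2, 8, 13, 26, 27, 29, 32, 35, 37]
Compare 38 vs 38: take 38 from left. Merged: [2, 8, 13, 26, 27, 29, 32, 35, 37, 38]
Append remaining from right: [38]. Merged: [2, 8, 13, 26, 27, 29, 32, 35, 37, 38, 38]

Final merged array: [2, 8, 13, 26, 27, 29, 32, 35, 37, 38, 38]
Total comparisons: 10

The merged array is [2, 8, 13, 26, 27, 29, 32, 35, 37, 38, 38], requiring 10 comparisons. The merge step runs in O(n) time where n is the total number of elements.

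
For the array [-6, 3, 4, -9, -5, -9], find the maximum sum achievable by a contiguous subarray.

Using Kadane's algorithm on [-6, 3, 4, -9, -5, -9]:

Scanning through the array:
Position 1 (value 3): max_ending_here = 3, max_so_far = 3
Position 2 (value 4): max_ending_here = 7, max_so_far = 7
Position 3 (value -9): max_ending_here = -2, max_so_far = 7
Position 4 (value -5): max_ending_here = -5, max_so_far = 7
Position 5 (value -9): max_ending_here = -9, max_so_far = 7

Maximum subarray: [3, 4]
Maximum sum: 7

The maximum subarray is [3, 4] with sum 7. This subarray runs from index 1 to index 2.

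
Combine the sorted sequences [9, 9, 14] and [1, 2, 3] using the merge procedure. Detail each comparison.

Merging process:

Compare 9 vs 1: take 1 from right. Merged: [1]
Compare 9 vs 2: take 2 from right. Merged: [1, 2]
Compare 9 vs 3: take 3 from right. Merged: [1, 2, 3]
Append remaining from left: [9, 9, 14]. Merged: [1, 2, 3, 9, 9, 14]

Final merged array: [1, 2, 3, 9, 9, 14]
Total comparisons: 3

The merged array is [1, 2, 3, 9, 9, 14], requiring 3 comparisons. The merge step runs in O(n) time where n is the total number of elements.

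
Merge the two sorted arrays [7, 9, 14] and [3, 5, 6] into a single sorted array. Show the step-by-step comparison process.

Merging process:

Compare 7 vs 3: take 3 from right. Merged: [3]
Compare 7 vs 5: take 5 from right. Merged: [3, 5]
Compare 7 vs 6: take 6 from right. Merged: [3, 5, 6]
Append remaining from left: [7, 9, 14]. Merged: [3, 5, 6, 7, 9, 14]

Final merged array: [3, 5, 6, 7, 9, 14]
Total comparisons: 3

The merged array is [3, 5, 6, 7, 9, 14], requiring 3 comparisons. The merge step runs in O(n) time where n is the total number of elements.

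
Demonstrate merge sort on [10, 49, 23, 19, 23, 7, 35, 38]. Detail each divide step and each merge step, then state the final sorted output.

Merge sort trace:

Split: [10, 49, 23, 19, 23, 7, 35, 38] -> [10, 49, 23, 19] and [23, 7, 35, 38]
  Split: [10, 49, 23, 19] -> [10, 49] and [23, 19]
    Split: [10, 49] -> [10] and [49]
    Merge: [10] + [49] -> [10, 49]
    Split: [23, 19] -> [23] and [19]
    Merge: [23] + [19] -> [19, 23]
  Merge: [10, 49] + [19, 23] -> [10, 19, 23, 49]
  Split: [23, 7, 35, 38] -> [23, 7] and [35, 38]
    Split: [23, 7] -> [23] and [7]
    Merge: [23] + [7] -> [7, 23]
    Split: [35, 38] -> [35] and [38]
    Merge: [35] + [38] -> [35, 38]
  Merge: [7, 23] + [35, 38] -> [7, 23, 35, 38]
Merge: [10, 19, 23, 49] + [7, 23, 35, 38] -> [7, 10, 19, 23, 23, 35, 38, 49]

Final sorted array: [7, 10, 19, 23, 23, 35, 38, 49]

The merge sort proceeds by recursively splitting the array and merging sorted halves.
After all merges, the sorted array is [7, 10, 19, 23, 23, 35, 38, 49].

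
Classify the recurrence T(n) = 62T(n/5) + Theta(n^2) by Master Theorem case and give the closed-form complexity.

Master Theorem for T(n) = 62T(n/5) + O(n^2):

a = 62, b = 5, c = 2
log_b(a) = log_5(62) = 2.5643

Case 1: c = 2 < log_5(62) = 2.5643
T(n) = O(n^(log_5 62))

For T(n) = 62T(n/5) + O(n^2): log_5(62) = 2.5643. This is Case 1 of the Master Theorem (c < log_b(a), work dominated by leaves), giving O(n^(log_5 62)).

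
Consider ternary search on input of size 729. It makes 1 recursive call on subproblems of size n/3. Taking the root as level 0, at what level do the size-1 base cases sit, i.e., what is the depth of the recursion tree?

For divide and conquer with division factor 3:

Problem sizes at each level:
Level 0: 729
Level 1: 243
Level 2: 81
Level 3: 27
Level 4: 9
Level 5: 3
Level 6: 1

The root is level 0 and the size-1 base case is level 6 (the tree spans levels 0 through 6, i.e. 7 levels counting the root), so the depth is the number of divisions: log_3(729) = 6

The recursion tree depth is log_3(729) = 6. At each level, the problem size is divided by 3, so it takes 6 divisions to reduce to a base case of size 1. The algorithm makes 1 recursive call at each level.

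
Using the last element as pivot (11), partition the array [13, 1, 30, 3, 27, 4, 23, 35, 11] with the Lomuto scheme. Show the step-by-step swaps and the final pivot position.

Lomuto partition with pivot = 11:

Initial array: [13, 1, 30, 3, 27, 4, 23, 35, 11]

arr[0]=13 > 11: no swap
arr[1]=1 <= 11: swap with position 0, array becomes [1, 13, 30, 3, 27, 4, 23, 35, 11]
arr[2]=30 > 11: no swap
arr[3]=3 <= 11: swap with position 1, array becomes [1, 3, 30, 13, 27, 4, 23, 35, 11]
arr[4]=27 > 11: no swap
arr[5]=4 <= 11: swap with position 2, array becomes [1, 3, 4, 13, 27, 30, 23, 35, 11]
arr[6]=23 > 11: no swap
arr[7]=35 > 11: no swap

Place pivot at position 3: [1, 3, 4, 11, 27, 30, 23, 35, 13]
Pivot position: 3

After partitioning with pivot 11, the array becomes [1, 3, 4, 11, 27, 30, 23, 35, 13]. The pivot is placed at index 3. All elements to the left of the pivot are <= 11, and all elements to the right are > 11.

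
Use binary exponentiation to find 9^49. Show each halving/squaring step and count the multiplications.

Computing 9^49 by squaring (build up from 9^1; each line after the first costs one multiplication):

9^1 = 9
9^2 = (9^1)^2 = 9^2 = 81
9^3 = 9 * 9^2 = 9 * 81 = 729
9^6 = (9^3)^2 = 729^2 = 531441
9^12 = (9^6)^2 = 531441^2 = 282429536481
9^24 = (9^12)^2 = 282429536481^2 = 79766443076872509863361
9^48 = (9^24)^2 = 79766443076872509863361^2 = 6362685441135942358474828762538534230890216321
9^49 = 9 * 9^48 = 9 * 6362685441135942358474828762538534230890216321 = 57264168970223481226273458862846808078011946889

Result: 57264168970223481226273458862846808078011946889
Multiplications needed: 7 (7 lines after 9^1)

9^49 = 57264168970223481226273458862846808078011946889. Using exponentiation by squaring, this requires 7 multiplications. The key idea: if the exponent is even, square the half-power; if odd, multiply by the base once.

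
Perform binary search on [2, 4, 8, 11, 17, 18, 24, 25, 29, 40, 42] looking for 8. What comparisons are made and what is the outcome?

Binary search for 8 in [2, 4, 8, 11, 17, 18, 24, 25, 29, 40, 42]:

lo=0, hi=10, mid=5, arr[mid]=18 -> 18 > 8, search left half
lo=0, hi=4, mid=2, arr[mid]=8 -> Found target at index 2!

Binary search finds 8 at index 2 after 2 comparisons. The search repeatedly halves the search space by comparing with the middle element.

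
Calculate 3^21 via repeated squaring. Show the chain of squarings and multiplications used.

Computing 3^21 by squaring (build up from 3^1; each line after the first costs one multiplication):

3^1 = 3
3^2 = (3^1)^2 = 3^2 = 9
3^4 = (3^2)^2 = 9^2 = 81
3^5 = 3 * 3^4 = 3 * 81 = 243
3^10 = (3^5)^2 = 243^2 = 59049
3^20 = (3^10)^2 = 59049^2 = 3486784401
3^21 = 3 * 3^20 = 3 * 3486784401 = 10460353203

Result: 10460353203
Multiplications needed: 6 (6 lines after 3^1)

3^21 = 10460353203. Using exponentiation by squaring, this requires 6 multiplications. The key idea: if the exponent is even, square the half-power; if odd, multiply by the base once.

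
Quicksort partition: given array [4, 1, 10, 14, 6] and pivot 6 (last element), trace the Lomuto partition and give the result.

Lomuto partition with pivot = 6:

Initial array: [4, 1, 10, 14, 6]

arr[0]=4 <= 6: swap with position 0, array becomes [4, 1, 10, 14, 6]
arr[1]=1 <= 6: swap with position 1, array becomes [4, 1, 10, 14, 6]
arr[2]=10 > 6: no swap
arr[3]=14 > 6: no swap

Place pivot at position 2: [4, 1, 6, 14, 10]
Pivot position: 2

After partitioning with pivot 6, the array becomes [4, 1, 6, 14, 10]. The pivot is placed at index 2. All elements to the left of the pivot are <= 6, and all elements to the right are > 6.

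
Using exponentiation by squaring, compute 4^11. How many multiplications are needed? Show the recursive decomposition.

Computing 4^11 by squaring (build up from 4^1; each line after the first costs one multiplication):

4^1 = 4
4^2 = (4^1)^2 = 4^2 = 16
4^4 = (4^2)^2 = 16^2 = 256
4^5 = 4 * 4^4 = 4 * 256 = 1024
4^10 = (4^5)^2 = 1024^2 = 1048576
4^11 = 4 * 4^10 = 4 * 1048576 = 4194304

Result: 4194304
Multiplications needed: 5 (5 lines after 4^1)

4^11 = 4194304. Using exponentiation by squaring, this requires 5 multiplications. The key idea: if the exponent is even, square the half-power; if odd, multiply by the base once.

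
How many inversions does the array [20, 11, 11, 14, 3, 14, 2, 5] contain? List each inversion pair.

Finding inversions in [20, 11, 11, 14, 3, 14, 2, 5]:

(0, 1): arr[0]=20 > arr[1]=11
(0, 2): arr[0]=20 > arr[2]=11
(0, 3): arr[0]=20 > arr[3]=14
(0, 4): arr[0]=20 > arr[4]=3
(0, 5): arr[0]=20 > arr[5]=14
(0, 6): arr[0]=20 > arr[6]=2
(0, 7): arr[0]=20 > arr[7]=5
(1, 4): arr[1]=11 > arr[4]=3
(1, 6): arr[1]=11 > arr[6]=2
(1, 7): arr[1]=11 > arr[7]=5
(2, 4): arr[2]=11 > arr[4]=3
(2, 6): arr[2]=11 > arr[6]=2
(2, 7): arr[2]=11 > arr[7]=5
(3, 4): arr[3]=14 > arr[4]=3
(3, 6): arr[3]=14 > arr[6]=2
(3, 7): arr[3]=14 > arr[7]=5
(4, 6): arr[4]=3 > arr[6]=2
(5, 6): arr[5]=14 > arr[6]=2
(5, 7): arr[5]=14 > arr[7]=5

Total inversions: 19

The array has 19 inversion(s): (0,1), (0,2), (0,3), (0,4), (0,5), (0,6), (0,7), (1,4), (1,6), (1,7), (2,4), (2,6), (2,7), (3,4), (3,6), (3,7), (4,6), (5,6), (5,7). Each pair (i,j) satisfies i < j and arr[i] > arr[j].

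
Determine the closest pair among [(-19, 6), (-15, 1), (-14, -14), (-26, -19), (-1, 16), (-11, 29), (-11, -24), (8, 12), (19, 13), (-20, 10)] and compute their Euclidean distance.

Computing all pairwise distances among 10 points:

d((-19, 6), (-15, 1)) = 6.4031
d((-19, 6), (-14, -14)) = 20.6155
d((-19, 6), (-26, -19)) = 25.9615
d((-19, 6), (-1, 16)) = 20.5913
d((-19, 6), (-11, 29)) = 24.3516
d((-19, 6), (-11, -24)) = 31.0483
d((-19, 6), (8, 12)) = 27.6586
d((-19, 6), (19, 13)) = 38.6394
d((-19, 6), (-20, 10)) = 4.1231 <-- minimum
d((-15, 1), (-14, -14)) = 15.0333
d((-15, 1), (-26, -19)) = 22.8254
d((-15, 1), (-1, 16)) = 20.5183
d((-15, 1), (-11, 29)) = 28.2843
d((-15, 1), (-11, -24)) = 25.318
d((-15, 1), (8, 12)) = 25.4951
d((-15, 1), (19, 13)) = 36.0555
d((-15, 1), (-20, 10)) = 10.2956
d((-14, -14), (-26, -19)) = 13.0
d((-14, -14), (-1, 16)) = 32.6956
d((-14, -14), (-11, 29)) = 43.1045
d((-14, -14), (-11, -24)) = 10.4403
d((-14, -14), (8, 12)) = 34.0588
d((-14, -14), (19, 13)) = 42.638
d((-14, -14), (-20, 10)) = 24.7386
d((-26, -19), (-1, 16)) = 43.0116
d((-26, -19), (-11, 29)) = 50.2892
d((-26, -19), (-11, -24)) = 15.8114
d((-26, -19), (8, 12)) = 46.0109
d((-26, -19), (19, 13)) = 55.2178
d((-26, -19), (-20, 10)) = 29.6142
d((-1, 16), (-11, 29)) = 16.4012
d((-1, 16), (-11, -24)) = 41.2311
d((-1, 16), (8, 12)) = 9.8489
d((-1, 16), (19, 13)) = 20.2237
d((-1, 16), (-20, 10)) = 19.9249
d((-11, 29), (-11, -24)) = 53.0
d((-11, 29), (8, 12)) = 25.4951
d((-11, 29), (19, 13)) = 34.0
d((-11, 29), (-20, 10)) = 21.0238
d((-11, -24), (8, 12)) = 40.7063
d((-11, -24), (19, 13)) = 47.634
d((-11, -24), (-20, 10)) = 35.171
d((8, 12), (19, 13)) = 11.0454
d((8, 12), (-20, 10)) = 28.0713
d((19, 13), (-20, 10)) = 39.1152

Closest pair: (-19, 6) and (-20, 10) with distance 4.1231

The closest pair is (-19, 6) and (-20, 10) with Euclidean distance 4.1231. For 10 points, brute-force pairwise comparison is shown above. For large n, the divide-and-conquer algorithm (sort by x, recurse on halves, check the dividing strip) achieves O(n log n).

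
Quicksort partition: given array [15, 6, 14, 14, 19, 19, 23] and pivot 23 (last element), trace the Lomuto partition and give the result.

Lomuto partition with pivot = 23:

Initial array: [15, 6, 14, 14, 19, 19, 23]

arr[0]=15 <= 23: swap with position 0, array becomes [15, 6, 14, 14, 19, 19, 23]
arr[1]=6 <= 23: swap with position 1, array becomes [15, 6, 14, 14, 19, 19, 23]
arr[2]=14 <= 23: swap with position 2, array becomes [15, 6, 14, 14, 19, 19, 23]
arr[3]=14 <= 23: swap with position 3, array becomes [15, 6, 14, 14, 19, 19, 23]
arr[4]=19 <= 23: swap with position 4, array becomes [15, 6, 14, 14, 19, 19, 23]
arr[5]=19 <= 23: swap with position 5, array becomes [15, 6, 14, 14, 19, 19, 23]

Place pivot at position 6: [15, 6, 14, 14, 19, 19, 23]
Pivot position: 6

After partitioning with pivot 23, the array becomes [15, 6, 14, 14, 19, 19, 23]. The pivot is placed at index 6. All elements to the left of the pivot are <= 23, and all elements to the right are > 23.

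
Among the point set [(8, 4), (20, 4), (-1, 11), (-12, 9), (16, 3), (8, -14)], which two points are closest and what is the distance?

Computing all pairwise distances among 6 points:

d((8, 4), (20, 4)) = 12.0
d((8, 4), (-1, 11)) = 11.4018
d((8, 4), (-12, 9)) = 20.6155
d((8, 4), (16, 3)) = 8.0623
d((8, 4), (8, -14)) = 18.0
d((20, 4), (-1, 11)) = 22.1359
d((20, 4), (-12, 9)) = 32.3883
d((20, 4), (16, 3)) = 4.1231 <-- minimum
d((20, 4), (8, -14)) = 21.6333
d((-1, 11), (-12, 9)) = 11.1803
d((-1, 11), (16, 3)) = 18.7883
d((-1, 11), (8, -14)) = 26.5707
d((-12, 9), (16, 3)) = 28.6356
d((-12, 9), (8, -14)) = 30.4795
d((16, 3), (8, -14)) = 18.7883

Closest pair: (20, 4) and (16, 3) with distance 4.1231

The closest pair is (20, 4) and (16, 3) with Euclidean distance 4.1231. For 6 points, brute-force pairwise comparison is shown above. For large n, the divide-and-conquer algorithm (sort by x, recurse on halves, check the dividing strip) achieves O(n log n).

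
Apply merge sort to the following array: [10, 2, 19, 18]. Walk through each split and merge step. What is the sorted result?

Merge sort trace:

Split: [10, 2, 19, 18] -> [10, 2] and [19, 18]
  Split: [10, 2] -> [10] and [2]
  Merge: [10] + [2] -> [2, 10]
  Split: [19, 18] -> [19] and [18]
  Merge: [19] + [18] -> [18, 19]
Merge: [2, 10] + [18, 19] -> [2, 10, 18, 19]

Final sorted array: [2, 10, 18, 19]

The merge sort proceeds by recursively splitting the array and merging sorted halves.
After all merges, the sorted array is [2, 10, 18, 19].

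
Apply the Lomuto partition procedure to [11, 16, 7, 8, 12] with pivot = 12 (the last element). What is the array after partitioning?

Lomuto partition with pivot = 12:

Initial array: [11, 16, 7, 8, 12]

arr[0]=11 <= 12: swap with position 0, array becomes [11, 16, 7, 8, 12]
arr[1]=16 > 12: no swap
arr[2]=7 <= 12: swap with position 1, array becomes [11, 7, 16, 8, 12]
arr[3]=8 <= 12: swap with position 2, array becomes [11, 7, 8, 16, 12]

Place pivot at position 3: [11, 7, 8, 12, 16]
Pivot position: 3

After partitioning with pivot 12, the array becomes [11, 7, 8, 12, 16]. The pivot is placed at index 3. All elements to the left of the pivot are <= 12, and all elements to the right are > 12.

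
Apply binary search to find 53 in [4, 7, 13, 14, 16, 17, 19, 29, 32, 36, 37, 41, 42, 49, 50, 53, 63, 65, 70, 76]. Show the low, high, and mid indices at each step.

Binary search for 53 in [4, 7, 13, 14, 16, 17, 19, 29, 32, 36, 37, 41, 42, 49, 50, 53, 63, 65, 70, 76]:

lo=0, hi=19, mid=9, arr[mid]=36 -> 36 < 53, search right half
lo=10, hi=19, mid=14, arr[mid]=50 -> 50 < 53, search right half
lo=15, hi=19, mid=17, arr[mid]=65 -> 65 > 53, search left half
lo=15, hi=16, mid=15, arr[mid]=53 -> Found target at index 15!

Binary search finds 53 at index 15 after 4 comparisons. The search repeatedly halves the search space by comparing with the middle element.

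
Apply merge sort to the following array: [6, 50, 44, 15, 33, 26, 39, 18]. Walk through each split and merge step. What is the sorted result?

Merge sort trace:

Split: [6, 50, 44, 15, 33, 26, 39, 18] -> [6, 50, 44, 15] and [33, 26, 39, 18]
  Split: [6, 50, 44, 15] -> [6, 50] and [44, 15]
    Split: [6, 50] -> [6] and [50]
    Merge: [6] + [50] -> [6, 50]
    Split: [44, 15] -> [44] and [15]
    Merge: [44] + [15] -> [15, 44]
  Merge: [6, 50] + [15, 44] -> [6, 15, 44, 50]
  Split: [33, 26, 39, 18] -> [33, 26] and [39, 18]
    Split: [33, 26] -> [33] and [26]
    Merge: [33] + [26] -> [26, 33]
    Split: [39, 18] -> [39] and [18]
    Merge: [39] + [18] -> [18, 39]
  Merge: [26, 33] + [18, 39] -> [18, 26, 33, 39]
Merge: [6, 15, 44, 50] + [18, 26, 33, 39] -> [6, 15, 18, 26, 33, 39, 44, 50]

Final sorted array: [6, 15, 18, 26, 33, 39, 44, 50]

The merge sort proceeds by recursively splitting the array and merging sorted halves.
After all merges, the sorted array is [6, 15, 18, 26, 33, 39, 44, 50].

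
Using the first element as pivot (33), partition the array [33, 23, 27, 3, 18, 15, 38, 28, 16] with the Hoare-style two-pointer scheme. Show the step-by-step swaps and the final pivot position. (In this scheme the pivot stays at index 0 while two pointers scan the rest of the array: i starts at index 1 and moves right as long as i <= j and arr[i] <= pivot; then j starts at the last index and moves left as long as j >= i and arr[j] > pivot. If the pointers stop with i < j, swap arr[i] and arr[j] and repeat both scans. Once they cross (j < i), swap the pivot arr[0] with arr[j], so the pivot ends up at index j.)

Hoare-style two-pointer partition with pivot = 33:

Initial array: [33, 23, 27, 3, 18, 15, 38, 28, 16]

Pointers start at i = 1, j = 8.
i stops at index 6 (arr[6]=38 > 33), j stops at index 8 (arr[8]=16 <= 33): swap arr[6] and arr[8], array becomes [33, 23, 27, 3, 18, 15, 16, 28, 38]
i ends at 8, j ends at 7: the pointers have crossed (j < i), so scanning stops.

Swap pivot arr[0] with arr[7] to place pivot at position 7: [28, 23, 27, 3, 18, 15, 16, 33, 38]
Pivot position: 7

After partitioning with pivot 33, the array becomes [28, 23, 27, 3, 18, 15, 16, 33, 38]. The pivot is placed at index 7. All elements to the left of the pivot are <= 33, and all elements to the right are > 33.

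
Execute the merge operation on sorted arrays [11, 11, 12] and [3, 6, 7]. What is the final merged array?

Merging process:

Compare 11 vs 3: take 3 from right. Merged: [3]
Compare 11 vs 6: take 6 from right. Merged: [3, 6]
Compare 11 vs 7: take 7 from right. Merged: [3, 6, 7]
Append remaining from left: [11, 11, 12]. Merged: [3, 6, 7, 11, 11, 12]

Final merged array: [3, 6, 7, 11, 11, 12]
Total comparisons: 3

The merged array is [3, 6, 7, 11, 11, 12], requiring 3 comparisons. The merge step runs in O(n) time where n is the total number of elements.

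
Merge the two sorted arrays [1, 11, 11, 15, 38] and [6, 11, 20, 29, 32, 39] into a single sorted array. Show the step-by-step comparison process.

Merging process:

Compare 1 vs 6: take 1 from left. Merged: [1]
Compare 11 vs 6: take 6 from right. Merged: [1, 6]
Compare 11 vs 11: take 11 from left. Merged: [1, 6, 11]
Compare 11 vs 11: take 11 from left. Merged: [1, 6, 11, 11]
Compare 15 vs 11: take 11 from right. Merged: [1, 6, 11, 11, 11]
Compare 15 vs 20: take 15 from left. Merged: [1, 6, 11, 11, 11, 15]
Compare 38 vs 20: take 20 from right. Merged: [1, 6, 11, 11, 11, 15, 20]
Compare 38 vs 29: take 29 from right. Merged: [1, 6, 11, 11, 11, 15, 20, 29]
Compare 38 vs 32: take 32 from right. Merged: [1, 6, 11, 11, 11, 15, 20, 29, 32]
Compare 38 vs 39: take 38 from left. Merged: [1, 6, 11, 11, 11, 15, 20, 29, 32, 38]
Append remaining from right: [39]. Merged: [1, 6, 11, 11, 11, 15, 20, 29, 32, 38, 39]

Final merged array: [1, 6, 11, 11, 11, 15, 20, 29, 32, 38, 39]
Total comparisons: 10

The merged array is [1, 6, 11, 11, 11, 15, 20, 29, 32, 38, 39], requiring 10 comparisons. The merge step runs in O(n) time where n is the total number of elements.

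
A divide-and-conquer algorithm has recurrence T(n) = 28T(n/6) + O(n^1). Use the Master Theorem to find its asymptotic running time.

Master Theorem for T(n) = 28T(n/6) + O(n^1):

a = 28, b = 6, c = 1
log_b(a) = log_6(28) = 1.8597

Case 1: c = 1 < log_6(28) = 1.8597
T(n) = O(n^(log_6 28))

For T(n) = 28T(n/6) + O(n^1): log_6(28) = 1.8597. This is Case 1 of the Master Theorem (c < log_b(a), work dominated by leaves), giving O(n^(log_6 28)).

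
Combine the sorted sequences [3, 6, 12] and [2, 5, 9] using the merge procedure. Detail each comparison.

Merging process:

Compare 3 vs 2: take 2 from right. Merged: [2]
Compare 3 vs 5: take 3 from left. Merged: [2, 3]
Compare 6 vs 5: take 5 from right. Merged: [2, 3, 5]
Compare 6 vs 9: take 6 from left. Merged: [2, 3, 5, 6]
Compare 12 vs 9: take 9 from right. Merged: [2, 3, 5, 6, 9]
Append remaining from left: [12]. Merged: [2, 3, 5, 6, 9, 12]

Final merged array: [2, 3, 5, 6, 9, 12]
Total comparisons: 5

The merged array is [2, 3, 5, 6, 9, 12], requiring 5 comparisons. The merge step runs in O(n) time where n is the total number of elements.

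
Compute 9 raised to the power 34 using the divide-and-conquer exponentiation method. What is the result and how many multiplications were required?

Computing 9^34 by squaring (build up from 9^1; each line after the first costs one multiplication):

9^1 = 9
9^2 = (9^1)^2 = 9^2 = 81
9^4 = (9^2)^2 = 81^2 = 6561
9^8 = (9^4)^2 = 6561^2 = 43046721
9^16 = (9^8)^2 = 43046721^2 = 1853020188851841
9^17 = 9 * 9^16 = 9 * 1853020188851841 = 16677181699666569
9^34 = (9^17)^2 = 16677181699666569^2 = 278128389443693511257285776231761

Result: 278128389443693511257285776231761
Multiplications needed: 6 (6 lines after 9^1)

9^34 = 278128389443693511257285776231761. Using exponentiation by squaring, this requires 6 multiplications. The key idea: if the exponent is even, square the half-power; if odd, multiply by the base once.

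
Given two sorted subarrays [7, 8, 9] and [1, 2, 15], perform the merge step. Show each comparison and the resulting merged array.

Merging process:

Compare 7 vs 1: take 1 from right. Merged: [1]
Compare 7 vs 2: take 2 from right. Merged: [1, 2]
Compare 7 vs 15: take 7 from left. Merged: [1, 2, 7]
Compare 8 vs 15: take 8 from left. Merged: [1, 2, 7, 8]
Compare 9 vs 15: take 9 from left. Merged: [1, 2, 7, 8, 9]
Append remaining from right: [15]. Merged: [1, 2, 7, 8, 9, 15]

Final merged array: [1, 2, 7, 8, 9, 15]
Total comparisons: 5

The merged array is [1, 2, 7, 8, 9, 15], requiring 5 comparisons. The merge step runs in O(n) time where n is the total number of elements.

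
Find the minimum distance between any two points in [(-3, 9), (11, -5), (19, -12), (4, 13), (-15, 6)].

Computing all pairwise distances among 5 points:

d((-3, 9), (11, -5)) = 19.799
d((-3, 9), (19, -12)) = 30.4138
d((-3, 9), (4, 13)) = 8.0623 <-- minimum
d((-3, 9), (-15, 6)) = 12.3693
d((11, -5), (19, -12)) = 10.6301
d((11, -5), (4, 13)) = 19.3132
d((11, -5), (-15, 6)) = 28.2312
d((19, -12), (4, 13)) = 29.1548
d((19, -12), (-15, 6)) = 38.4708
d((4, 13), (-15, 6)) = 20.2485

Closest pair: (-3, 9) and (4, 13) with distance 8.0623

The closest pair is (-3, 9) and (4, 13) with Euclidean distance 8.0623. For 5 points, brute-force pairwise comparison is shown above. For large n, the divide-and-conquer algorithm (sort by x, recurse on halves, check the dividing strip) achieves O(n log n).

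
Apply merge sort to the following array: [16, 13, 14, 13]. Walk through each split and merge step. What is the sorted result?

Merge sort trace:

Split: [16, 13, 14, 13] -> [16, 13] and [14, 13]
  Split: [16, 13] -> [16] and [13]
  Merge: [16] + [13] -> [13, 16]
  Split: [14, 13] -> [14] and [13]
  Merge: [14] + [13] -> [13, 14]
Merge: [13, 16] + [13, 14] -> [13, 13, 14, 16]

Final sorted array: [13, 13, 14, 16]

The merge sort proceeds by recursively splitting the array and merging sorted halves.
After all merges, the sorted array is [13, 13, 14, 16].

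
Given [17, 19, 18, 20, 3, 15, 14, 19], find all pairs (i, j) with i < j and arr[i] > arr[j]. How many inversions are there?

Finding inversions in [17, 19, 18, 20, 3, 15, 14, 19]:

(0, 4): arr[0]=17 > arr[4]=3
(0, 5): arr[0]=17 > arr[5]=15
(0, 6): arr[0]=17 > arr[6]=14
(1, 2): arr[1]=19 > arr[2]=18
(1, 4): arr[1]=19 > arr[4]=3
(1, 5): arr[1]=19 > arr[5]=15
(1, 6): arr[1]=19 > arr[6]=14
(2, 4): arr[2]=18 > arr[4]=3
(2, 5): arr[2]=18 > arr[5]=15
(2, 6): arr[2]=18 > arr[6]=14
(3, 4): arr[3]=20 > arr[4]=3
(3, 5): arr[3]=20 > arr[5]=15
(3, 6): arr[3]=20 > arr[6]=14
(3, 7): arr[3]=20 > arr[7]=19
(5, 6): arr[5]=15 > arr[6]=14

Total inversions: 15

The array has 15 inversion(s): (0,4), (0,5), (0,6), (1,2), (1,4), (1,5), (1,6), (2,4), (2,5), (2,6), (3,4), (3,5), (3,6), (3,7), (5,6). Each pair (i,j) satisfies i < j and arr[i] > arr[j].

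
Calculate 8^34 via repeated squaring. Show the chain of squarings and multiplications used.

Computing 8^34 by squaring (build up from 8^1; each line after the first costs one multiplication):

8^1 = 8
8^2 = (8^1)^2 = 8^2 = 64
8^4 = (8^2)^2 = 64^2 = 4096
8^8 = (8^4)^2 = 4096^2 = 16777216
8^16 = (8^8)^2 = 16777216^2 = 281474976710656
8^17 = 8 * 8^16 = 8 * 281474976710656 = 2251799813685248
8^34 = (8^17)^2 = 2251799813685248^2 = 5070602400912917605986812821504

Result: 5070602400912917605986812821504
Multiplications needed: 6 (6 lines after 8^1)

8^34 = 5070602400912917605986812821504. Using exponentiation by squaring, this requires 6 multiplications. The key idea: if the exponent is even, square the half-power; if odd, multiply by the base once.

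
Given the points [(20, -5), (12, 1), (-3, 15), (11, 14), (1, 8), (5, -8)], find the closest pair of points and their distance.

Computing all pairwise distances among 6 points:

d((20, -5), (12, 1)) = 10.0
d((20, -5), (-3, 15)) = 30.4795
d((20, -5), (11, 14)) = 21.0238
d((20, -5), (1, 8)) = 23.0217
d((20, -5), (5, -8)) = 15.2971
d((12, 1), (-3, 15)) = 20.5183
d((12, 1), (11, 14)) = 13.0384
d((12, 1), (1, 8)) = 13.0384
d((12, 1), (5, -8)) = 11.4018
d((-3, 15), (11, 14)) = 14.0357
d((-3, 15), (1, 8)) = 8.0623 <-- minimum
d((-3, 15), (5, -8)) = 24.3516
d((11, 14), (1, 8)) = 11.6619
d((11, 14), (5, -8)) = 22.8035
d((1, 8), (5, -8)) = 16.4924

Closest pair: (-3, 15) and (1, 8) with distance 8.0623

The closest pair is (-3, 15) and (1, 8) with Euclidean distance 8.0623. For 6 points, brute-force pairwise comparison is shown above. For large n, the divide-and-conquer algorithm (sort by x, recurse on halves, check the dividing strip) achieves O(n log n).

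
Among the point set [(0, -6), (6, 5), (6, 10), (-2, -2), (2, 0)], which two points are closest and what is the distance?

Computing all pairwise distances among 5 points:

d((0, -6), (6, 5)) = 12.53
d((0, -6), (6, 10)) = 17.088
d((0, -6), (-2, -2)) = 4.4721 <-- minimum
d((0, -6), (2, 0)) = 6.3246
d((6, 5), (6, 10)) = 5.0
d((6, 5), (-2, -2)) = 10.6301
d((6, 5), (2, 0)) = 6.4031
d((6, 10), (-2, -2)) = 14.4222
d((6, 10), (2, 0)) = 10.7703
d((-2, -2), (2, 0)) = 4.4721 <-- minimum

Minimum distance: 4.4721 (tie among 2 pairs: (0, -6) and (-2, -2); (-2, -2) and (2, 0))

The minimum Euclidean distance is 4.4721. There is a tie: 2 pairs achieve this minimum — (0, -6) and (-2, -2); (-2, -2) and (2, 0). Any of these is a valid closest pair. For 5 points, brute-force pairwise comparison is shown above. For large n, the divide-and-conquer algorithm (sort by x, recurse on halves, check the dividing strip) achieves O(n log n).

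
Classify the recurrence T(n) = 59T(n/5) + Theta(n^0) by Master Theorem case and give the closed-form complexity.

Master Theorem for T(n) = 59T(n/5) + O(n^0):

a = 59, b = 5, c = 0
log_b(a) = log_5(59) = 2.5335

Case 1: c = 0 < log_5(59) = 2.5335
T(n) = O(n^(log_5 59))

For T(n) = 59T(n/5) + O(n^0): log_5(59) = 2.5335. This is Case 1 of the Master Theorem (c < log_b(a), work dominated by leaves), giving O(n^(log_5 59)).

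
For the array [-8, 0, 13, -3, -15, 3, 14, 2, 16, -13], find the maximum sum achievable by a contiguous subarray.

Using Kadane's algorithm on [-8, 0, 13, -3, -15, 3, 14, 2, 16, -13]:

Scanning through the array:
Position 1 (value 0): max_ending_here = 0, max_so_far = 0
Position 2 (value 13): max_ending_here = 13, max_so_far = 13
Position 3 (value -3): max_ending_here = 10, max_so_far = 13
Position 4 (value -15): max_ending_here = -5, max_so_far = 13
Position 5 (value 3): max_ending_here = 3, max_so_far = 13
Position 6 (value 14): max_ending_here = 17, max_so_far = 17
Position 7 (value 2): max_ending_here = 19, max_so_far = 19
Position 8 (value 16): max_ending_here = 35, max_so_far = 35
Position 9 (value -13): max_ending_here = 22, max_so_far = 35

Maximum subarray: [3, 14, 2, 16]
Maximum sum: 35

The maximum subarray is [3, 14, 2, 16] with sum 35. This subarray runs from index 5 to index 8.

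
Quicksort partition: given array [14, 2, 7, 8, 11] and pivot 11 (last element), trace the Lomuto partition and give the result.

Lomuto partition with pivot = 11:

Initial array: [14, 2, 7, 8, 11]

arr[0]=14 > 11: no swap
arr[1]=2 <= 11: swap with position 0, array becomes [2, 14, 7, 8, 11]
arr[2]=7 <= 11: swap with position 1, array becomes [2, 7, 14, 8, 11]
arr[3]=8 <= 11: swap with position 2, array becomes [2, 7, 8, 14, 11]

Place pivot at position 3: [2, 7, 8, 11, 14]
Pivot position: 3

After partitioning with pivot 11, the array becomes [2, 7, 8, 11, 14]. The pivot is placed at index 3. All elements to the left of the pivot are <= 11, and all elements to the right are > 11.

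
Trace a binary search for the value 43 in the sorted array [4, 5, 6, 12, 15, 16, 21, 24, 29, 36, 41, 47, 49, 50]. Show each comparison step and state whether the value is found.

Binary search for 43 in [4, 5, 6, 12, 15, 16, 21, 24, 29, 36, 41, 47, 49, 50]:

lo=0, hi=13, mid=6, arr[mid]=21 -> 21 < 43, search right half
lo=7, hi=13, mid=10, arr[mid]=41 -> 41 < 43, search right half
lo=11, hi=13, mid=12, arr[mid]=49 -> 49 > 43, search left half
lo=11, hi=11, mid=11, arr[mid]=47 -> 47 > 43, search left half
lo=11 > hi=10, target 43 not found

Binary search determines that 43 is not in the array after 4 comparisons. The search space was exhausted without finding the target.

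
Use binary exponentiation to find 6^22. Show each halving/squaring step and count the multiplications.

Computing 6^22 by squaring (build up from 6^1; each line after the first costs one multiplication):

6^1 = 6
6^2 = (6^1)^2 = 6^2 = 36
6^4 = (6^2)^2 = 36^2 = 1296
6^5 = 6 * 6^4 = 6 * 1296 = 7776
6^10 = (6^5)^2 = 7776^2 = 60466176
6^11 = 6 * 6^10 = 6 * 60466176 = 362797056
6^22 = (6^11)^2 = 362797056^2 = 131621703842267136

Result: 131621703842267136
Multiplications needed: 6 (6 lines after 6^1)

6^22 = 131621703842267136. Using exponentiation by squaring, this requires 6 multiplications. The key idea: if the exponent is even, square the half-power; if odd, multiply by the base once.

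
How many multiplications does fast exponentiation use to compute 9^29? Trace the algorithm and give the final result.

Computing 9^29 by squaring (build up from 9^1; each line after the first costs one multiplication):

9^1 = 9
9^2 = (9^1)^2 = 9^2 = 81
9^3 = 9 * 9^2 = 9 * 81 = 729
9^6 = (9^3)^2 = 729^2 = 531441
9^7 = 9 * 9^6 = 9 * 531441 = 4782969
9^14 = (9^7)^2 = 4782969^2 = 22876792454961
9^28 = (9^14)^2 = 22876792454961^2 = 523347633027360537213511521
9^29 = 9 * 9^28 = 9 * 523347633027360537213511521 = 4710128697246244834921603689

Result: 4710128697246244834921603689
Multiplications needed: 7 (7 lines after 9^1)

9^29 = 4710128697246244834921603689. Using exponentiation by squaring, this requires 7 multiplications. The key idea: if the exponent is even, square the half-power; if odd, multiply by the base once.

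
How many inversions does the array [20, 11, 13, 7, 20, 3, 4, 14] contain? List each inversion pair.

Finding inversions in [20, 11, 13, 7, 20, 3, 4, 14]:

(0, 1): arr[0]=20 > arr[1]=11
(0, 2): arr[0]=20 > arr[2]=13
(0, 3): arr[0]=20 > arr[3]=7
(0, 5): arr[0]=20 > arr[5]=3
(0, 6): arr[0]=20 > arr[6]=4
(0, 7): arr[0]=20 > arr[7]=14
(1, 3): arr[1]=11 > arr[3]=7
(1, 5): arr[1]=11 > arr[5]=3
(1, 6): arr[1]=11 > arr[6]=4
(2, 3): arr[2]=13 > arr[3]=7
(2, 5): arr[2]=13 > arr[5]=3
(2, 6): arr[2]=13 > arr[6]=4
(3, 5): arr[3]=7 > arr[5]=3
(3, 6): arr[3]=7 > arr[6]=4
(4, 5): arr[4]=20 > arr[5]=3
(4, 6): arr[4]=20 > arr[6]=4
(4, 7): arr[4]=20 > arr[7]=14

Total inversions: 17

The array has 17 inversion(s): (0,1), (0,2), (0,3), (0,5), (0,6), (0,7), (1,3), (1,5), (1,6), (2,3), (2,5), (2,6), (3,5), (3,6), (4,5), (4,6), (4,7). Each pair (i,j) satisfies i < j and arr[i] > arr[j].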